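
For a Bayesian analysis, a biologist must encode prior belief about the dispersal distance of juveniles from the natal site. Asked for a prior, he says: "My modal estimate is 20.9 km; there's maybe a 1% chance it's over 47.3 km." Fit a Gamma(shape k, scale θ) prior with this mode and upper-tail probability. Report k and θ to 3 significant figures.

Gamma(k,θ) with k>1 has mode (k−1)θ, so θ = 20.9/(k−1).
Need P(X < 47.3) = 0.99 with θ tied to k this way. Start at k = 2, θ = 20.9: P(X<47.3) ≈ 0.661.
Too low — raise k to concentrate. Iterating converges to k ≈ 8.19.
Then θ = 20.9/(8.19−1) ≈ 2.91.

k ≈ 8.19, θ ≈ 2.91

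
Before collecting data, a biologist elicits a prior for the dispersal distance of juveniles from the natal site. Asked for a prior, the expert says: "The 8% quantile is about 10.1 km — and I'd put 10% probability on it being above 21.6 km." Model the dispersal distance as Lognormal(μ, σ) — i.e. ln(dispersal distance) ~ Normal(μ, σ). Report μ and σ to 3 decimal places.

If T ~ Lognormal(μ,σ) then ln T ~ Normal(μ,σ), so the p-quantile of ln T is μ + z_p·σ.
ln(10.1) = 2.313 and ln(21.6) = 3.073; z_{0.08} = -1.405, z_{0.9} = 1.282.
σ = (3.073 − 2.313)/(1.282 − (-1.405)) = 0.283.
μ = 2.313 − (-1.405)·0.283 = 2.710.

μ ≈ 2.710, σ ≈ 0.283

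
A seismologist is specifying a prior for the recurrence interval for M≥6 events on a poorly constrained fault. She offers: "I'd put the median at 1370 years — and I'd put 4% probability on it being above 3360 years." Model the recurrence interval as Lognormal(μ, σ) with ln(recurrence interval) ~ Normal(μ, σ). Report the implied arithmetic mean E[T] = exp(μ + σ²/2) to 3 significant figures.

If T ~ Lognormal(μ,σ) then ln T ~ Normal(μ,σ), so the p-quantile of ln T is μ + z_p·σ.
ln(1370) = 7.223 and ln(3360) = 8.12; z_{0.5} = 0, z_{0.96} = 1.751.
σ = (8.12 − 7.223)/(1.751 − (0)) = 0.512.
μ = 7.223 − (0)·0.512 = 7.223.
E[T] = exp(μ + σ²/2) = exp(7.223 + 0.1313) = 1560 years.

E[T] ≈ 1560 years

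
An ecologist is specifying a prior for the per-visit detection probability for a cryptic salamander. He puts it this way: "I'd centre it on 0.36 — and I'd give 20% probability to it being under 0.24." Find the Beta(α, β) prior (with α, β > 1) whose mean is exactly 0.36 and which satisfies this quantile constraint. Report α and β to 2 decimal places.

With mean 0.36 fixed, write α = 0.36s, β = 0.64s where s = α+β.
Need P(θ < 0.24) = 0.2 under Beta(0.36s, 0.64s). Normal approximation: (q−m)/√(m(1−m)/s) ≈ z_{0.2} = -0.842, so s ≈ 0.36·0.64·(-0.842)²/(0.24−0.36)² = 11.3.
At s = 11.3: P(θ<0.24) ≈ 0.205. Adjusting to match 0.2 gives s ≈ 11.73.
So α = 0.36·11.73 ≈ 4.22, β = 0.64·11.73 ≈ 7.51.

α ≈ 4.22, β ≈ 7.51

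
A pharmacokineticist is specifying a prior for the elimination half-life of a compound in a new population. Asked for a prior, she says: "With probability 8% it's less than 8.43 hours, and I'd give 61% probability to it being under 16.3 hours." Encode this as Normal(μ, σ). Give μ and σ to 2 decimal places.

For Normal(μ,σ), the p-quantile is μ + z_p·σ. Here z_{0.08} = -1.405, z_{0.61} = 0.2793.
So 8.43 = μ − 1.405σ and 16.3 = μ + 0.2793σ.
Subtracting: σ = (16.3 − 8.43)/(0.2793 − (-1.405)) = 4.67.
Then μ = 8.43 − (-1.405)·4.67 = 14.99.

μ = 14.99, σ = 4.67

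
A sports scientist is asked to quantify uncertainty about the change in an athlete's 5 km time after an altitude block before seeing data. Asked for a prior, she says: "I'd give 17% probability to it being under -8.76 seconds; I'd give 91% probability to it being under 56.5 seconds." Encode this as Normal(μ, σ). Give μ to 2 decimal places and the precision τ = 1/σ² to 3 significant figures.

μ = 18.37, τ = 0.00124

For Normal(μ,σ), the p-quantile is μ + z_p·σ. Here z_{0.17} = -0.9542, z_{0.91} = 1.341.
So -8.76 = μ − 0.9542σ and 56.5 = μ + 1.341σ.
Subtracting: σ = (56.5 − -8.76)/(1.341 − (-0.9542)) = 28.44.
Then μ = -8.76 − (-0.9542)·28.44 = 18.37.
Precision τ = 1/σ² = 1/28.44² = 0.00124.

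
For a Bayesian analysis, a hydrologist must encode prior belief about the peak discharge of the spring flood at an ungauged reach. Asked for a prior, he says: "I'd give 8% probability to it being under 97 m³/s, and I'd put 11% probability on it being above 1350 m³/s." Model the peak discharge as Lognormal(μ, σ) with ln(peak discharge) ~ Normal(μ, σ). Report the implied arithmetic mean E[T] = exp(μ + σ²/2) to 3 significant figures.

If T ~ Lognormal(μ,σ) then ln T ~ Normal(μ,σ), so the p-quantile of ln T is μ + z_p·σ.
ln(97) = 4.575 and ln(1350) = 7.208; z_{0.08} = -1.405, z_{0.89} = 1.227.
σ = (7.208 − 4.575)/(1.227 − (-1.405)) = 1.001.
μ = 4.575 − (-1.405)·1.001 = 5.981.
E[T] = exp(μ + σ²/2) = exp(5.981 + 0.5006) = 653 m³/s.

E[T] ≈ 653 m³/s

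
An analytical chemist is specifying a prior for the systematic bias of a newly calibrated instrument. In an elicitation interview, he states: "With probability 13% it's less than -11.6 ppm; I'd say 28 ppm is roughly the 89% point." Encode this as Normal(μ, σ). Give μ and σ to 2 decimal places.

μ = 7.36, σ = 16.83

The p-quantile of Normal(μ,σ) is μ + z_p·σ, with z_{0.13} = -1.126 and z_{0.89} = 1.227.
Eliminate σ: μ = (z₂·x₁ − z₁·x₂)/(z₂ − z₁) = (1.227·-11.6 − (-1.126)·28)/2.353 = 7.36.
Then σ = (x₂ − x₁)/(z₂ − z₁) = (28 − -11.6)/2.353 = 16.83.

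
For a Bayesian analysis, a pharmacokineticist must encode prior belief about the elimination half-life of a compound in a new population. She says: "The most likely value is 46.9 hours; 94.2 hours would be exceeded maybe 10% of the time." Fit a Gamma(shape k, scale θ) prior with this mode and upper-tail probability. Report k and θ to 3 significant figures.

Gamma(k,θ) with k>1 has mode (k−1)θ, so θ = 46.9/(k−1).
Need P(X < 94.2) = 0.9 with θ tied to k this way. Start at k = 2, θ = 46.9: P(X<94.2) ≈ 0.596.
Too low — raise k to concentrate. Iterating converges to k ≈ 4.94.
Then θ = 46.9/(4.94−1) ≈ 11.9.

k ≈ 4.94, θ ≈ 11.9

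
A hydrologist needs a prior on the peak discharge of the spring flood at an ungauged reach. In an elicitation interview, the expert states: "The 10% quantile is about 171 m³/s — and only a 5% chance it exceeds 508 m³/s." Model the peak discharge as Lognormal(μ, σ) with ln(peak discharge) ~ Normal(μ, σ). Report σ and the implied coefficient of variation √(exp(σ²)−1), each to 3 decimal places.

If T ~ Lognormal(μ,σ) then ln T ~ Normal(μ,σ), so the p-quantile of ln T is μ + z_p·σ.
ln(171) = 5.142 and ln(508) = 6.23; z_{0.1} = -1.282, z_{0.95} = 1.645.
σ = (6.23 − 5.142)/(1.645 − (-1.282)) = 0.372.
μ = 5.142 − (-1.282)·0.372 = 5.618.
CV = √(exp(σ²)−1) = √(exp(0.1384)−1) = 0.385.

σ ≈ 0.372, CV ≈ 0.385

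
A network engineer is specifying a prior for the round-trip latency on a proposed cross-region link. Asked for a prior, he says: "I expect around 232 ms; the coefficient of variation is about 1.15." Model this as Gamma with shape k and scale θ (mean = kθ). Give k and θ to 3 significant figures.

k ≈ 0.756, θ ≈ 307

For Gamma(k, scale θ): mean = kθ, variance = kθ², so CV = 1/√k.
CV = 1.15, hence k = 1/CV² = 0.756.
Then θ = mean/k = 232/0.756 = 307.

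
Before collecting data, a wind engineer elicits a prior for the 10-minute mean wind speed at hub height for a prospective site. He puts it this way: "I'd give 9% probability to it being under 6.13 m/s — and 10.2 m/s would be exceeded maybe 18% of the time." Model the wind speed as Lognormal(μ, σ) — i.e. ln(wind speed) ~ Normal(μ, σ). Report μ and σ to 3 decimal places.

μ ≈ 2.116, σ ≈ 0.226

If T ~ Lognormal(μ,σ) then ln T ~ Normal(μ,σ), so the p-quantile of ln T is μ + z_p·σ.
ln(6.13) = 1.813 and ln(10.2) = 2.322; z_{0.09} = -1.341, z_{0.82} = 0.9154.
σ = (2.322 − 1.813)/(0.9154 − (-1.341)) = 0.226.
μ = 1.813 − (-1.341)·0.226 = 2.116.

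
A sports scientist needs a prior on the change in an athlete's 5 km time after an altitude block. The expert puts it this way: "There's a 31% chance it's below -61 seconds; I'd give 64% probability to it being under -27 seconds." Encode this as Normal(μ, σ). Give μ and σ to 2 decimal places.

For Normal(μ,σ), the p-quantile is μ + z_p·σ. Here z_{0.31} = -0.4959, z_{0.64} = 0.3585.
So -61 = μ − 0.4959σ and -27 = μ + 0.3585σ.
Subtracting: σ = (-27 − -61)/(0.3585 − (-0.4959)) = 39.80.
Then μ = -61 − (-0.4959)·39.80 = -41.27.

μ = -41.27, σ = 39.80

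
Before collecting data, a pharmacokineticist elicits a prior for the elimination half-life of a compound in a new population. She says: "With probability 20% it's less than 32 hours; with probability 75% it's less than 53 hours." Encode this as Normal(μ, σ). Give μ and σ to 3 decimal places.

μ = 43.657, σ = 13.851

The p-quantile of Normal(μ,σ) is μ + z_p·σ, with z_{0.2} = -0.8416 and z_{0.75} = 0.6745.
Eliminate σ: μ = (z₂·x₁ − z₁·x₂)/(z₂ − z₁) = (0.6745·32 − (-0.8416)·53)/1.516 = 43.657.
Then σ = (x₂ − x₁)/(z₂ − z₁) = (53 − 32)/1.516 = 13.851.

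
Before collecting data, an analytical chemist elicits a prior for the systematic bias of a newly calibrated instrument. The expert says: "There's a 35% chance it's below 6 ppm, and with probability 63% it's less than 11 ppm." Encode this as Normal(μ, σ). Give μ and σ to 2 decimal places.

The p-quantile of Normal(μ,σ) is μ + z_p·σ, with z_{0.35} = -0.3853 and z_{0.63} = 0.3319.
Eliminate σ: μ = (z₂·x₁ − z₁·x₂)/(z₂ − z₁) = (0.3319·6 − (-0.3853)·11)/0.7172 = 8.69.
Then σ = (x₂ − x₁)/(z₂ − z₁) = (11 − 6)/0.7172 = 6.97.

μ = 8.69, σ = 6.97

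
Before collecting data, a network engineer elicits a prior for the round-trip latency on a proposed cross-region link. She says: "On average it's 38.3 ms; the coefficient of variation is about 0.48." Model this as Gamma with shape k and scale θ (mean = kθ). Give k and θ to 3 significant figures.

k ≈ 4.34, θ ≈ 8.82

For Gamma(k, scale θ): mean = kθ, variance = kθ², so CV = 1/√k.
CV = 0.48, hence k = 1/CV² = 4.34.
Then θ = mean/k = 38.3/4.34 = 8.82.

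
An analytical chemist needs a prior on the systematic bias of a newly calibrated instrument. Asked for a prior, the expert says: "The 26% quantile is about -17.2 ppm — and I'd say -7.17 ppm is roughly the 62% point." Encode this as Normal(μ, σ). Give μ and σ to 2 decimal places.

μ = -10.40, σ = 10.57

For Normal(μ,σ), the p-quantile is μ + z_p·σ. Here z_{0.26} = -0.6433, z_{0.62} = 0.3055.
So -17.2 = μ − 0.6433σ and -7.17 = μ + 0.3055σ.
Subtracting: σ = (-7.17 − -17.2)/(0.3055 − (-0.6433)) = 10.57.
Then μ = -17.2 − (-0.6433)·10.57 = -10.40.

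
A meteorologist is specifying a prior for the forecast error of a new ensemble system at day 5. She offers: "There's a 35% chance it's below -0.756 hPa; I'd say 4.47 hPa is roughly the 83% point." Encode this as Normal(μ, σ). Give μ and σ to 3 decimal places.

μ = 0.747, σ = 3.901

For Normal(μ,σ), the p-quantile is μ + z_p·σ. Here z_{0.35} = -0.3853, z_{0.83} = 0.9542.
So -0.756 = μ − 0.3853σ and 4.47 = μ + 0.9542σ.
Subtracting: σ = (4.47 − -0.756)/(0.9542 − (-0.3853)) = 3.901.
Then μ = -0.756 − (-0.3853)·3.901 = 0.747.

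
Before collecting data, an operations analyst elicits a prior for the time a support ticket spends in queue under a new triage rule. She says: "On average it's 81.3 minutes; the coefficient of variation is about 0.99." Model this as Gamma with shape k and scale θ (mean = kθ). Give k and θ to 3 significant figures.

k ≈ 1.02, θ ≈ 79.7

For Gamma(k, scale θ): mean = kθ, variance = kθ², so CV = 1/√k.
CV = 0.99, hence k = 1/CV² = 1.02.
Then θ = mean/k = 81.3/1.02 = 79.7.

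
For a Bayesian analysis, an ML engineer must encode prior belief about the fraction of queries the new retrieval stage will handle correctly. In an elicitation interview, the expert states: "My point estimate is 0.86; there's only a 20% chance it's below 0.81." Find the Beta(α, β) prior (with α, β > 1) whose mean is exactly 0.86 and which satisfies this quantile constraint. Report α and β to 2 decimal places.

α ≈ 25.66, β ≈ 4.18

With mean 0.86 fixed, write α = 0.86s, β = 0.14s where s = α+β.
Need P(θ < 0.81) = 0.2 under Beta(0.86s, 0.14s). Normal approximation: (q−m)/√(m(1−m)/s) ≈ z_{0.2} = -0.842, so s ≈ 0.86·0.14·(-0.842)²/(0.81−0.86)² = 34.1.
At s = 34.1: P(θ<0.81) ≈ 0.188. Adjusting to match 0.2 gives s ≈ 29.83.
So α = 0.86·29.83 ≈ 25.66, β = 0.14·29.83 ≈ 4.18.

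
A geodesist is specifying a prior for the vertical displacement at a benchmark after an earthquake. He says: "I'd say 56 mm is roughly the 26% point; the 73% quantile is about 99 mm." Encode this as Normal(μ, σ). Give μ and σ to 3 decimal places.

For Normal(μ,σ), the p-quantile is μ + z_p·σ. Here z_{0.26} = -0.6433, z_{0.73} = 0.6128.
So 56 = μ − 0.6433σ and 99 = μ + 0.6128σ.
Subtracting: σ = (99 − 56)/(0.6128 − (-0.6433)) = 34.231.
Then μ = 56 − (-0.6433)·34.231 = 78.023.

μ = 78.023, σ = 34.231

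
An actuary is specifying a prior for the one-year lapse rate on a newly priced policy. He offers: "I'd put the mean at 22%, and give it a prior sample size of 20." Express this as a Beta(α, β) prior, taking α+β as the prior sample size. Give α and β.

Under the effective-sample-size interpretation, Beta(α, β) has prior mean α/(α+β) and prior sample size α+β.
So α+β = 20 and α/(α+β) = 0.22, giving α = 0.22·20 = 4.4 and β = 20 − 4.4 = 15.6.

α = 4.4, β = 15.6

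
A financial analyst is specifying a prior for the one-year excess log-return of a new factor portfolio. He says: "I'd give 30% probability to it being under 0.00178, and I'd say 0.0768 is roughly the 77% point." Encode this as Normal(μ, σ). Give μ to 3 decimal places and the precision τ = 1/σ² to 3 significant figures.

For Normal(μ,σ), the p-quantile is μ + z_p·σ. Here z_{0.3} = -0.5244, z_{0.77} = 0.7388.
So 0.00178 = μ − 0.5244σ and 0.0768 = μ + 0.7388σ.
Subtracting: σ = (0.0768 − 0.00178)/(0.7388 − (-0.5244)) = 0.059.
Then μ = 0.00178 − (-0.5244)·0.059 = 0.033.
Precision τ = 1/σ² = 1/0.05939² = 284.

μ = 0.033, τ = 284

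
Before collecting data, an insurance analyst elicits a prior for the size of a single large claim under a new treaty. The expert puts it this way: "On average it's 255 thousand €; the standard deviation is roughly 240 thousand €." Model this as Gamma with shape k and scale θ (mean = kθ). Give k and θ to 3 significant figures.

For Gamma(k, scale θ): mean = kθ, variance = kθ², so CV = 1/√k.
CV = SD/mean = 240/255 = 0.9412, hence k = 1/CV² = 1.13.
Then θ = mean/k = 255/1.13 = 226.

k ≈ 1.13, θ ≈ 226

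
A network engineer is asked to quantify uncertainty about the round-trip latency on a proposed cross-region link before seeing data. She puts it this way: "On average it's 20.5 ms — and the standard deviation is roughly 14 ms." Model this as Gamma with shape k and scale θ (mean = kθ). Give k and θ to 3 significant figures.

k ≈ 2.14, θ ≈ 9.56

For Gamma(k, scale θ): mean = kθ, variance = kθ², so CV = 1/√k.
CV = SD/mean = 14/20.5 = 0.6829, hence k = 1/CV² = 2.14.
Then θ = mean/k = 20.5/2.14 = 9.56.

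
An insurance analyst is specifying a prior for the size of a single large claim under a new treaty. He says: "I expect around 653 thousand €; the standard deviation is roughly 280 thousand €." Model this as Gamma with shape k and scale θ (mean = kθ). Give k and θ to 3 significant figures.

k ≈ 5.44, θ ≈ 120

For Gamma(k, scale θ): mean = kθ, variance = kθ², so CV = 1/√k.
CV = SD/mean = 280/653 = 0.4288, hence k = 1/CV² = 5.44.
Then θ = mean/k = 653/5.44 = 120.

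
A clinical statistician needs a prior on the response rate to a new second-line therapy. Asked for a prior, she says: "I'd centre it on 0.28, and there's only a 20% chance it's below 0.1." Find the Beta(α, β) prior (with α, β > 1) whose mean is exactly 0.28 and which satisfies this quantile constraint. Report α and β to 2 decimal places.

With mean 0.28 fixed, write α = 0.28s, β = 0.72s where s = α+β.
Need P(θ < 0.1) = 0.2 under Beta(0.28s, 0.72s). Normal approximation: (q−m)/√(m(1−m)/s) ≈ z_{0.2} = -0.842, so s ≈ 0.28·0.72·(-0.842)²/(0.1−0.28)² = 4.4.
At s = 4.4: P(θ<0.1) ≈ 0.199. Adjusting to match 0.2 gives s ≈ 4.39.
So α = 0.28·4.39 ≈ 1.23, β = 0.72·4.39 ≈ 3.16.

α ≈ 1.23, β ≈ 3.16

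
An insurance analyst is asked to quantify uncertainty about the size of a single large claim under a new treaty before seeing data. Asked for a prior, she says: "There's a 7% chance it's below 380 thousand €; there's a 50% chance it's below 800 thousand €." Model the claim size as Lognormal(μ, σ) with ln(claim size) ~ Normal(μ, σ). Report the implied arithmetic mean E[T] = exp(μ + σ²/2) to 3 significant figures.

E[T] ≈ 909 thousand €

If T ~ Lognormal(μ,σ) then ln T ~ Normal(μ,σ), so the p-quantile of ln T is μ + z_p·σ.
ln(380) = 5.94 and ln(800) = 6.685; z_{0.07} = -1.476, z_{0.5} = 0.
σ = (6.685 − 5.94)/(0 − (-1.476)) = 0.504.
μ = 5.94 − (-1.476)·0.504 = 6.685.
E[T] = exp(μ + σ²/2) = exp(6.685 + 0.1272) = 909 thousand €.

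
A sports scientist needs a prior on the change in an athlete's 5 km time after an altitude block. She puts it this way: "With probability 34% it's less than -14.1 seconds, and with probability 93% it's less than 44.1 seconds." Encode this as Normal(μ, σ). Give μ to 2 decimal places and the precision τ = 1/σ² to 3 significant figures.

For Normal(μ,σ), the p-quantile is μ + z_p·σ. Here z_{0.34} = -0.4125, z_{0.93} = 1.476.
So -14.1 = μ − 0.4125σ and 44.1 = μ + 1.476σ.
Subtracting: σ = (44.1 − -14.1)/(1.476 − (-0.4125)) = 30.82.
Then μ = -14.1 − (-0.4125)·30.82 = -1.39.
Precision τ = 1/σ² = 1/30.82² = 0.00105.

μ = -1.39, τ = 0.00105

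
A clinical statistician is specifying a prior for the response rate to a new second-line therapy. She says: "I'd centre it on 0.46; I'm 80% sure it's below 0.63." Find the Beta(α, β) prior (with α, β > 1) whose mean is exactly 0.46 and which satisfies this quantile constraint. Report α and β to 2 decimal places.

With mean 0.46 fixed, write α = 0.46s, β = 0.54s where s = α+β.
Need P(θ < 0.63) = 0.8 under Beta(0.46s, 0.54s). Normal approximation: (q−m)/√(m(1−m)/s) ≈ z_{0.8} = 0.842, so s ≈ 0.46·0.54·(0.842)²/(0.63−0.46)² = 6.1.
At s = 6.1: P(θ<0.63) ≈ 0.799. Adjusting to match 0.8 gives s ≈ 6.12.
So α = 0.46·6.12 ≈ 2.82, β = 0.54·6.12 ≈ 3.31.

α ≈ 2.82, β ≈ 3.31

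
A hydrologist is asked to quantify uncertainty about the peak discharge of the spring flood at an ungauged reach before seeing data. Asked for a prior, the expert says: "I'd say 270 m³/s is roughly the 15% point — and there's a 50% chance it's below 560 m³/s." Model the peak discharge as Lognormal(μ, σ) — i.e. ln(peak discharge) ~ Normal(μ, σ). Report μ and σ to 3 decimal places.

If T ~ Lognormal(μ,σ) then ln T ~ Normal(μ,σ), so the p-quantile of ln T is μ + z_p·σ.
ln(270) = 5.598 and ln(560) = 6.328; z_{0.15} = -1.036, z_{0.5} = 0.
σ = (6.328 − 5.598)/(0 − (-1.036)) = 0.704.
μ = 5.598 − (-1.036)·0.704 = 6.328.

μ ≈ 6.328, σ ≈ 0.704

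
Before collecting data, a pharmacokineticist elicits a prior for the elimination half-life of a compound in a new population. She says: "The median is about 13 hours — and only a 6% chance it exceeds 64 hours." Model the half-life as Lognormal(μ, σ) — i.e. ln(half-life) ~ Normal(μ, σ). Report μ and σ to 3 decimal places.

If T ~ Lognormal(μ,σ) then ln T ~ Normal(μ,σ), so the p-quantile of ln T is μ + z_p·σ.
ln(13) = 2.565 and ln(64) = 4.159; z_{0.5} = 0, z_{0.94} = 1.555.
σ = (4.159 − 2.565)/(1.555 − (0)) = 1.025.
μ = 2.565 − (0)·1.025 = 2.565.

μ ≈ 2.565, σ ≈ 1.025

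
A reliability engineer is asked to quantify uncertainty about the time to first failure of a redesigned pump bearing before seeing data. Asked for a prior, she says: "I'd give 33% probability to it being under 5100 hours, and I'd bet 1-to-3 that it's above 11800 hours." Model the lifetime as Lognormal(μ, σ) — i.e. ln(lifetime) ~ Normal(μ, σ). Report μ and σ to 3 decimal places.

μ ≈ 8.868, σ ≈ 0.753

If T ~ Lognormal(μ,σ) then ln T ~ Normal(μ,σ), so the p-quantile of ln T is μ + z_p·σ.
ln(5100) = 8.537 and ln(11800) = 9.376; z_{0.33} = -0.4399, z_{0.75} = 0.6745.
σ = (9.376 − 8.537)/(0.6745 − (-0.4399)) = 0.753.
μ = 8.537 − (-0.4399)·0.753 = 8.868.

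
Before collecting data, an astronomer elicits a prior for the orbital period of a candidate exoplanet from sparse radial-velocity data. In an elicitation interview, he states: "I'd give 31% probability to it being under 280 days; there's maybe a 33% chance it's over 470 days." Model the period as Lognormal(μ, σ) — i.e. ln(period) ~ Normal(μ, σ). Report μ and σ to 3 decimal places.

μ ≈ 5.909, σ ≈ 0.553

If T ~ Lognormal(μ,σ) then ln T ~ Normal(μ,σ), so the p-quantile of ln T is μ + z_p·σ.
ln(280) = 5.635 and ln(470) = 6.153; z_{0.31} = -0.4959, z_{0.67} = 0.4399.
σ = (6.153 − 5.635)/(0.4399 − (-0.4959)) = 0.553.
μ = 5.635 − (-0.4959)·0.553 = 5.909.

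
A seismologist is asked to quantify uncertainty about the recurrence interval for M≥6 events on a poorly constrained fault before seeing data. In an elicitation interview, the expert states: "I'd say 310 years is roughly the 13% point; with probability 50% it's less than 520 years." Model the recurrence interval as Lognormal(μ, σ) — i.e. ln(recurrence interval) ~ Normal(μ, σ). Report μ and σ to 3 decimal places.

If T ~ Lognormal(μ,σ) then ln T ~ Normal(μ,σ), so the p-quantile of ln T is μ + z_p·σ.
ln(310) = 5.737 and ln(520) = 6.254; z_{0.13} = -1.126, z_{0.5} = 0.
σ = (6.254 − 5.737)/(0 − (-1.126)) = 0.459.
μ = 5.737 − (-1.126)·0.459 = 6.254.

μ ≈ 6.254, σ ≈ 0.459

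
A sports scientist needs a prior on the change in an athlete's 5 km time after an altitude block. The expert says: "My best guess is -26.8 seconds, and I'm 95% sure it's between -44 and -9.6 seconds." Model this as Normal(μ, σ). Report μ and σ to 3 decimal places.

μ = -26.800, σ = 8.776

A symmetric 95% interval runs μ ± z·σ with z = 1.96.
Half-width = 17.2, so σ = 17.2/1.96 = 8.776.
μ is the stated best guess, -26.800.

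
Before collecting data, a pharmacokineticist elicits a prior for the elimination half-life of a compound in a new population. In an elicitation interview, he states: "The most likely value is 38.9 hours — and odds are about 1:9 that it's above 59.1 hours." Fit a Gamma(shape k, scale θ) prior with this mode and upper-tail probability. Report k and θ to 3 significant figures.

Gamma(k,θ) with k>1 has mode (k−1)θ, so θ = 38.9/(k−1).
Need P(X < 59.1) = 0.9 with θ tied to k this way. Start at k = 2, θ = 38.9: P(X<59.1) ≈ 0.449.
Too low — raise k to concentrate. Iterating converges to k ≈ 11.7.
Then θ = 38.9/(11.7−1) ≈ 3.65.

k ≈ 11.7, θ ≈ 3.65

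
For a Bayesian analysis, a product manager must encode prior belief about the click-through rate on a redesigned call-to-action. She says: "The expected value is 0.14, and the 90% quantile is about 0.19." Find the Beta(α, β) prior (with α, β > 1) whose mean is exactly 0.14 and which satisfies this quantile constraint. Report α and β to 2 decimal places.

α ≈ 11.72, β ≈ 72.01

With mean 0.14 fixed, write α = 0.14s, β = 0.86s where s = α+β.
Need P(θ < 0.19) = 0.9 under Beta(0.14s, 0.86s). Normal approximation: (q−m)/√(m(1−m)/s) ≈ z_{0.9} = 1.28, so s ≈ 0.14·0.86·(1.28)²/(0.19−0.14)² = 79.1.
At s = 79.1: P(θ<0.19) ≈ 0.894. Adjusting to match 0.9 gives s ≈ 83.73.
So α = 0.14·83.73 ≈ 11.72, β = 0.86·83.73 ≈ 72.01.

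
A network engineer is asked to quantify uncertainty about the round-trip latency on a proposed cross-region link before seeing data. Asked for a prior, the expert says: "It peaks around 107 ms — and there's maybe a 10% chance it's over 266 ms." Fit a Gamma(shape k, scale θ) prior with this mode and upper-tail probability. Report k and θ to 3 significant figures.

k ≈ 3.32, θ ≈ 46.2

Gamma(k,θ) with k>1 has mode (k−1)θ, so θ = 107/(k−1).
Need P(X < 266) = 0.9 with θ tied to k this way. Start at k = 2, θ = 107: P(X<266) ≈ 0.710.
Too low — raise k to concentrate. Iterating converges to k ≈ 3.32.
Then θ = 107/(3.32−1) ≈ 46.2.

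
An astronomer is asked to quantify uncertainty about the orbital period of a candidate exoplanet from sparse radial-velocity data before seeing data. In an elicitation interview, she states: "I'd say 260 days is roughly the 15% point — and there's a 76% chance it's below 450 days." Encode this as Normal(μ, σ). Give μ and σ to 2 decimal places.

The p-quantile of Normal(μ,σ) is μ + z_p·σ, with z_{0.15} = -1.036 and z_{0.76} = 0.7063.
Eliminate σ: μ = (z₂·x₁ − z₁·x₂)/(z₂ − z₁) = (0.7063·260 − (-1.036)·450)/1.743 = 373.00.
Then σ = (x₂ − x₁)/(z₂ − z₁) = (450 − 260)/1.743 = 109.02.

μ = 373.00, σ = 109.02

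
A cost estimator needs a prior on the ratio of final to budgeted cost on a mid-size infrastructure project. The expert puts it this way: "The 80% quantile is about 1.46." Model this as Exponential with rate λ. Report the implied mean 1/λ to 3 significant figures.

P(T < 1.46) = 1 − e^(−λ·1.46) = 0.8, so λ = −ln(1−0.8)/1.46 = −ln(0.2)/1.46 = 1.1.
Mean = 1/λ = 0.907.

mean ≈ 0.907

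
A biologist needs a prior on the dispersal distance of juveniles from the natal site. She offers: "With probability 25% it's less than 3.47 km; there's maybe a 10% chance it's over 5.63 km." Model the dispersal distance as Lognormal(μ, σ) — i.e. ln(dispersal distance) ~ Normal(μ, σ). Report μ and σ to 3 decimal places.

μ ≈ 1.411, σ ≈ 0.247

If T ~ Lognormal(μ,σ) then ln T ~ Normal(μ,σ), so the p-quantile of ln T is μ + z_p·σ.
ln(3.47) = 1.244 and ln(5.63) = 1.728; z_{0.25} = -0.6745, z_{0.9} = 1.282.
σ = (1.728 − 1.244)/(1.282 − (-0.6745)) = 0.247.
μ = 1.244 − (-0.6745)·0.247 = 1.411.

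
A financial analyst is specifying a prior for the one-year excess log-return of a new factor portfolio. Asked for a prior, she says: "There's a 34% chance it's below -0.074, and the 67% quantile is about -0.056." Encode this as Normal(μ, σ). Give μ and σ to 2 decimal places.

μ = -0.07, σ = 0.02

For Normal(μ,σ), the p-quantile is μ + z_p·σ. Here z_{0.34} = -0.4125, z_{0.67} = 0.4399.
So -0.074 = μ − 0.4125σ and -0.056 = μ + 0.4399σ.
Subtracting: σ = (-0.056 − -0.074)/(0.4399 − (-0.4125)) = 0.02.
Then μ = -0.074 − (-0.4125)·0.02 = -0.07.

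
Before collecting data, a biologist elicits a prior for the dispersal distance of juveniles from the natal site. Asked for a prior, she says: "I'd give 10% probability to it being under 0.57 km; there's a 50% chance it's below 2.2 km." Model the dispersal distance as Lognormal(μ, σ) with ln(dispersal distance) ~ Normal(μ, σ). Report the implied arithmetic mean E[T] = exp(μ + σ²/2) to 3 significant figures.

E[T] ≈ 3.83 km

If T ~ Lognormal(μ,σ) then ln T ~ Normal(μ,σ), so the p-quantile of ln T is μ + z_p·σ.
ln(0.57) = -0.5621 and ln(2.2) = 0.7885; z_{0.1} = -1.282, z_{0.5} = 0.
σ = (0.7885 − -0.5621)/(0 − (-1.282)) = 1.054.
μ = -0.5621 − (-1.282)·1.054 = 0.788.
E[T] = exp(μ + σ²/2) = exp(0.788 + 0.5553) = 3.83 km.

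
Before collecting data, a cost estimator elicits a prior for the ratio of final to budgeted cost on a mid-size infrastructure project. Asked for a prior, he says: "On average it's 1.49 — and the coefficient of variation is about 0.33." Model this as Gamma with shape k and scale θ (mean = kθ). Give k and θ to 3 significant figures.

For Gamma(k, scale θ): mean = kθ, variance = kθ², so CV = 1/√k.
CV = 0.33, hence k = 1/CV² = 9.18.
Then θ = mean/k = 1.49/9.18 = 0.162.

k ≈ 9.18, θ ≈ 0.162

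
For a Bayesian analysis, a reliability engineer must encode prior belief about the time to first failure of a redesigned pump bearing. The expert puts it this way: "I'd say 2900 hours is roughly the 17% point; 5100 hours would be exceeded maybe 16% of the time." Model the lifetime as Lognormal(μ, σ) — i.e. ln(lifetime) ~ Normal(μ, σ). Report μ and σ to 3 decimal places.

If T ~ Lognormal(μ,σ) then ln T ~ Normal(μ,σ), so the p-quantile of ln T is μ + z_p·σ.
ln(2900) = 7.972 and ln(5100) = 8.537; z_{0.17} = -0.9542, z_{0.84} = 0.9945.
σ = (8.537 − 7.972)/(0.9945 − (-0.9542)) = 0.290.
μ = 7.972 − (-0.9542)·0.290 = 8.249.

μ ≈ 8.249, σ ≈ 0.290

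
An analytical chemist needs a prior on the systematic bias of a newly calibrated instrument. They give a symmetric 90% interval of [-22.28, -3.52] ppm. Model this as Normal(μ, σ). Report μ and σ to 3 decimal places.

μ = -12.900, σ = 5.703

A symmetric 90% interval runs μ ± z·σ with z = 1.645.
Half-width = 9.38, so σ = 9.38/1.645 = 5.703.
μ is the interval midpoint, -12.900.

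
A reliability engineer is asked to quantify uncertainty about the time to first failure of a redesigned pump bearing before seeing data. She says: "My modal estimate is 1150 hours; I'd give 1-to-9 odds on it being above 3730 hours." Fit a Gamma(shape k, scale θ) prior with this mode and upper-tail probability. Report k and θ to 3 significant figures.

Gamma(k,θ) with k>1 has mode (k−1)θ, so θ = 1150/(k−1).
Need P(X < 3730) = 0.9 with θ tied to k this way. Start at k = 2, θ = 1150: P(X<3730) ≈ 0.834.
Too low — raise k to concentrate. Iterating converges to k ≈ 2.36.
Then θ = 1150/(2.36−1) ≈ 844.

k ≈ 2.36, θ ≈ 844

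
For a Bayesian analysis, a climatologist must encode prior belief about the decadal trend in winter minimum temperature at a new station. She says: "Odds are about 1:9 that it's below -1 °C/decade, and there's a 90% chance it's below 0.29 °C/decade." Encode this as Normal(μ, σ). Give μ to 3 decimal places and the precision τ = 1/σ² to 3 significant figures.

For Normal(μ,σ), the p-quantile is μ + z_p·σ. Here z_{0.1} = -1.282, z_{0.9} = 1.282.
So -1 = μ − 1.282σ and 0.29 = μ + 1.282σ.
Subtracting: σ = (0.29 − -1)/(1.282 − (-1.282)) = 0.503.
Then μ = -1 − (-1.282)·0.503 = -0.355.
Precision τ = 1/σ² = 1/0.5033² = 3.95.

μ = -0.355, τ = 3.95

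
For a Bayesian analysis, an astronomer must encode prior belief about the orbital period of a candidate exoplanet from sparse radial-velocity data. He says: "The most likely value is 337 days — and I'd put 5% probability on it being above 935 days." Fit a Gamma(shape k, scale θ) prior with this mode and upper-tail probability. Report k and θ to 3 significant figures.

k ≈ 3.57, θ ≈ 131

Gamma(k,θ) with k>1 has mode (k−1)θ, so θ = 337/(k−1).
Need P(X < 935) = 0.95 with θ tied to k this way. Start at k = 2, θ = 337: P(X<935) ≈ 0.765.
Too low — raise k to concentrate. Iterating converges to k ≈ 3.57.
Then θ = 337/(3.57−1) ≈ 131.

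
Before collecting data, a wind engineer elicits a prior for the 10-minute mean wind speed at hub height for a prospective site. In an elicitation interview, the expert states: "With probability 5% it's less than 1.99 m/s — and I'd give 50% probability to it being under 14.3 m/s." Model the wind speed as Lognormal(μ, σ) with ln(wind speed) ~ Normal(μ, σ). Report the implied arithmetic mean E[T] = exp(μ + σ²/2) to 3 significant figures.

E[T] ≈ 29.3 m/s

If T ~ Lognormal(μ,σ) then ln T ~ Normal(μ,σ), so the p-quantile of ln T is μ + z_p·σ.
ln(1.99) = 0.6881 and ln(14.3) = 2.66; z_{0.05} = -1.645, z_{0.5} = 0.
σ = (2.66 − 0.6881)/(0 − (-1.645)) = 1.199.
μ = 0.6881 − (-1.645)·1.199 = 2.660.
E[T] = exp(μ + σ²/2) = exp(2.660 + 0.7188) = 29.3 m/s.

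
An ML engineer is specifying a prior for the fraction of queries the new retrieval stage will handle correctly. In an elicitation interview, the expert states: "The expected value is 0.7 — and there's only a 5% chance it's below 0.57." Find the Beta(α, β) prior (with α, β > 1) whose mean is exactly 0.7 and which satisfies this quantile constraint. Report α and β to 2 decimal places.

With mean 0.7 fixed, write α = 0.7s, β = 0.3s where s = α+β.
Need P(θ < 0.57) = 0.05 under Beta(0.7s, 0.3s). Normal approximation: (q−m)/√(m(1−m)/s) ≈ z_{0.05} = -1.64, so s ≈ 0.7·0.3·(-1.64)²/(0.57−0.7)² = 33.6.
At s = 33.6: P(θ<0.57) ≈ 0.056. Adjusting to match 0.05 gives s ≈ 36.12.
So α = 0.7·36.12 ≈ 25.28, β = 0.3·36.12 ≈ 10.84.

α ≈ 25.28, β ≈ 10.84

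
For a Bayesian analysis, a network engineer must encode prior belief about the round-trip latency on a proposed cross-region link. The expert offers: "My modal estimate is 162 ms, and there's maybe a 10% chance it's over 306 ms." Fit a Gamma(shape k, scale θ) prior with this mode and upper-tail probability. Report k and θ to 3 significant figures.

Gamma(k,θ) with k>1 has mode (k−1)θ, so θ = 162/(k−1).
Need P(X < 306) = 0.9 with θ tied to k this way. Start at k = 2, θ = 162: P(X<306) ≈ 0.563.
Too low — raise k to concentrate. Iterating converges to k ≈ 5.73.
Then θ = 162/(5.73−1) ≈ 34.3.

k ≈ 5.73, θ ≈ 34.3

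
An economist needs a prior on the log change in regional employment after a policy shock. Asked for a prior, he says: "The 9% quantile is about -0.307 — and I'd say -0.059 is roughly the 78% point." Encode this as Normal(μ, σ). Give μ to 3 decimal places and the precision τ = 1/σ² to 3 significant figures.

The p-quantile of Normal(μ,σ) is μ + z_p·σ, with z_{0.09} = -1.341 and z_{0.78} = 0.7722.
Eliminate σ: μ = (z₂·x₁ − z₁·x₂)/(z₂ − z₁) = (0.7722·-0.307 − (-1.341)·-0.059)/2.113 = -0.150.
Then σ = (x₂ − x₁)/(z₂ − z₁) = (-0.059 − -0.307)/2.113 = 0.117.
Precision τ = 1/σ² = 1/0.1174² = 72.6.

μ = -0.150, τ = 72.6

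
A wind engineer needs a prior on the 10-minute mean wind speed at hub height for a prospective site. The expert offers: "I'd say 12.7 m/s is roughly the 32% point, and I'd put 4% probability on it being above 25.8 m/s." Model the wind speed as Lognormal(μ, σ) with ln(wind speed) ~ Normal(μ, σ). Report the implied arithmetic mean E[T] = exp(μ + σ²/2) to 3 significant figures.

If T ~ Lognormal(μ,σ) then ln T ~ Normal(μ,σ), so the p-quantile of ln T is μ + z_p·σ.
ln(12.7) = 2.542 and ln(25.8) = 3.25; z_{0.32} = -0.4677, z_{0.96} = 1.751.
σ = (3.25 − 2.542)/(1.751 − (-0.4677)) = 0.319.
μ = 2.542 − (-0.4677)·0.319 = 2.691.
E[T] = exp(μ + σ²/2) = exp(2.691 + 0.0510) = 15.5 m/s.

E[T] ≈ 15.5 m/s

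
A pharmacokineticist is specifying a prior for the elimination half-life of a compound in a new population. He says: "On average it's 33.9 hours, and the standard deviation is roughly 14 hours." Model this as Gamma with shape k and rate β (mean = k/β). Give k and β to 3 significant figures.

k ≈ 5.86, β ≈ 0.173

For Gamma(k, rate β): mean = k/β, variance = k/β², so CV = 1/√k.
CV = SD/mean = 14/33.9 = 0.413, hence k = 1/CV² = 5.86.
Then β = k/mean = 5.86/33.9 = 0.173.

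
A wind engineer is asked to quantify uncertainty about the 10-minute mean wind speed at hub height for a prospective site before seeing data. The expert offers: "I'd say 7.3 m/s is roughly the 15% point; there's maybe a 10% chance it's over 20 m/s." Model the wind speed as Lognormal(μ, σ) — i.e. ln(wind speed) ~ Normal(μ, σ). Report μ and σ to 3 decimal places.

If T ~ Lognormal(μ,σ) then ln T ~ Normal(μ,σ), so the p-quantile of ln T is μ + z_p·σ.
ln(7.3) = 1.988 and ln(20) = 2.996; z_{0.15} = -1.036, z_{0.9} = 1.282.
σ = (2.996 − 1.988)/(1.282 − (-1.036)) = 0.435.
μ = 1.988 − (-1.036)·0.435 = 2.439.

μ ≈ 2.439, σ ≈ 0.435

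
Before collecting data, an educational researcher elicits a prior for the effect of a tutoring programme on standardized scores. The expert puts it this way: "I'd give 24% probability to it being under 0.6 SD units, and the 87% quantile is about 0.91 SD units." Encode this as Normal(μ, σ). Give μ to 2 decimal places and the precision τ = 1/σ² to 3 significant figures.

μ = 0.72, τ = 35

For Normal(μ,σ), the p-quantile is μ + z_p·σ. Here z_{0.24} = -0.7063, z_{0.87} = 1.126.
So 0.6 = μ − 0.7063σ and 0.91 = μ + 1.126σ.
Subtracting: σ = (0.91 − 0.6)/(1.126 − (-0.7063)) = 0.17.
Then μ = 0.6 − (-0.7063)·0.17 = 0.72.
Precision τ = 1/σ² = 1/0.1691² = 35.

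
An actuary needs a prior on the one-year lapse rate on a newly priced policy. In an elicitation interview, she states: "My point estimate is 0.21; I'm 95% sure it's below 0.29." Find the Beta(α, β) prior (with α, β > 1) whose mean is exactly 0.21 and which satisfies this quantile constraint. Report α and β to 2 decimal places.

α ≈ 16.17, β ≈ 60.82

With mean 0.21 fixed, write α = 0.21s, β = 0.79s where s = α+β.
Need P(θ < 0.29) = 0.95 under Beta(0.21s, 0.79s). Normal approximation: (q−m)/√(m(1−m)/s) ≈ z_{0.95} = 1.64, so s ≈ 0.21·0.79·(1.64)²/(0.29−0.21)² = 70.1.
At s = 70.1: P(θ<0.29) ≈ 0.942. Adjusting to match 0.95 gives s ≈ 76.99.
So α = 0.21·76.99 ≈ 16.17, β = 0.79·76.99 ≈ 60.82.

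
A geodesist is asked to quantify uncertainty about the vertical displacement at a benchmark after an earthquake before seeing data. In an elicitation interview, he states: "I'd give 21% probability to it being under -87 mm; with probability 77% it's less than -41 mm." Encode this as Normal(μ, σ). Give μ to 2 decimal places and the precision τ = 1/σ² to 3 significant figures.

For Normal(μ,σ), the p-quantile is μ + z_p·σ. Here z_{0.21} = -0.8064, z_{0.77} = 0.7388.
So -87 = μ − 0.8064σ and -41 = μ + 0.7388σ.
Subtracting: σ = (-41 − -87)/(0.7388 − (-0.8064)) = 29.77.
Then μ = -87 − (-0.8064)·29.77 = -62.99.
Precision τ = 1/σ² = 1/29.77² = 0.00113.

μ = -62.99, τ = 0.00113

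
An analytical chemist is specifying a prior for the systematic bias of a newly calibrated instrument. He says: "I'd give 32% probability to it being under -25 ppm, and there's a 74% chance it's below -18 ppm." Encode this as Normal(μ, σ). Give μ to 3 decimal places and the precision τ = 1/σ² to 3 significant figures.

μ = -22.053, τ = 0.0252

The p-quantile of Normal(μ,σ) is μ + z_p·σ, with z_{0.32} = -0.4677 and z_{0.74} = 0.6433.
Eliminate σ: μ = (z₂·x₁ − z₁·x₂)/(z₂ − z₁) = (0.6433·-25 − (-0.4677)·-18)/1.111 = -22.053.
Then σ = (x₂ − x₁)/(z₂ − z₁) = (-18 − -25)/1.111 = 6.300.
Precision τ = 1/σ² = 1/6.3² = 0.0252.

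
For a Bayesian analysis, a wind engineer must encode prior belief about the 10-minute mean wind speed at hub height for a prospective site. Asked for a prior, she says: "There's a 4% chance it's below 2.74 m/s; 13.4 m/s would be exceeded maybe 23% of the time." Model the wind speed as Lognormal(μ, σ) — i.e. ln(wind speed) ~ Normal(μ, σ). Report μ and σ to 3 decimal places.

If T ~ Lognormal(μ,σ) then ln T ~ Normal(μ,σ), so the p-quantile of ln T is μ + z_p·σ.
ln(2.74) = 1.008 and ln(13.4) = 2.595; z_{0.04} = -1.751, z_{0.77} = 0.7388.
σ = (2.595 − 1.008)/(0.7388 − (-1.751)) = 0.638.
μ = 1.008 − (-1.751)·0.638 = 2.124.

μ ≈ 2.124, σ ≈ 0.638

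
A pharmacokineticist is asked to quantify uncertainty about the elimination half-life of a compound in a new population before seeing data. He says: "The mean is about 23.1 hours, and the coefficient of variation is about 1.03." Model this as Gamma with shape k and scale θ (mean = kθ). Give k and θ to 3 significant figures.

k ≈ 0.943, θ ≈ 24.5

For Gamma(k, scale θ): mean = kθ, variance = kθ², so CV = 1/√k.
CV = 1.03, hence k = 1/CV² = 0.943.
Then θ = mean/k = 23.1/0.943 = 24.5.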